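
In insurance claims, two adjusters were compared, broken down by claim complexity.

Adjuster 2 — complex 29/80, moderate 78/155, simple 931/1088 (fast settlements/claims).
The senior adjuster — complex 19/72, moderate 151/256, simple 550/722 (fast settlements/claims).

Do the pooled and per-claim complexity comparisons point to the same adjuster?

Complex: Adjuster 2 29/80 = 36.2%, the senior adjuster 19/72 = 26.4% → Adjuster 2
Moderate: Adjuster 2 78/155 = 50.3%, the senior adjuster 151/256 = 59.0% → the senior adjuster
Simple: Adjuster 2 931/1088 = 85.6%, the senior adjuster 550/722 = 76.2% → Adjuster 2
Overall: Adjuster 2 1038/1323 = 78.5%, the senior adjuster 720/1050 = 68.6% → Adjuster 2
Neither sweeps: Adjuster 2 wins 2 of 3 groups, the senior adjuster wins 1. Adjuster 2 wins overall but not every group — no Simpson reversal.

No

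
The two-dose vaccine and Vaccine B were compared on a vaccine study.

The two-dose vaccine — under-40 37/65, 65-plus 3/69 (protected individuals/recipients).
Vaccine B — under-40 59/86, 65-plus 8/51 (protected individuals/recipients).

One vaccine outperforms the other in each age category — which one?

Under-40: the two-dose vaccine 37/65 = 56.9%, Vaccine B 59/86 = 68.6% → Vaccine B
65-plus: the two-dose vaccine 3/69 = 4.3%, Vaccine B 8/51 = 15.7% → Vaccine B
Vaccine B has the higher rate in both groups.

Vaccine B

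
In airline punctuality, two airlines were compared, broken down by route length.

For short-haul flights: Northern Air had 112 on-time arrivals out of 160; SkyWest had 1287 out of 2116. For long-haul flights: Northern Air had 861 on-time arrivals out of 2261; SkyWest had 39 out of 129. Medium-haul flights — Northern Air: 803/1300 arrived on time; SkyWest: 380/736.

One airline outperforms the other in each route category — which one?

Northern Air

Short-haul: Northern Air 112/160 = 70.0%, SkyWest 1287/2116 = 60.8% → Northern Air
Long-haul: Northern Air 861/2261 = 38.1%, SkyWest 39/129 = 30.2% → Northern Air
Medium-haul: Northern Air 803/1300 = 61.8%, SkyWest 380/736 = 51.6% → Northern Air
Northern Air has the higher rate in all 3 groups.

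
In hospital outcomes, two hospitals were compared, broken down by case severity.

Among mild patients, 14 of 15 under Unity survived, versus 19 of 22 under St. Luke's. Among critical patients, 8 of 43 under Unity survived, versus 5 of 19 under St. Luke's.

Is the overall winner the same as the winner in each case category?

No

Mild: Unity 14/15 = 93.3%, St. Luke's 19/22 = 86.4% → Unity
Critical: Unity 8/43 = 18.6%, St. Luke's 5/19 = 26.3% → St. Luke's
Overall: Unity 22/58 = 37.9%, St. Luke's 24/41 = 58.5% → St. Luke's
Neither sweeps: Unity wins 1 of 2 groups, St. Luke's wins 1. St. Luke's wins overall but not every group — no Simpson reversal.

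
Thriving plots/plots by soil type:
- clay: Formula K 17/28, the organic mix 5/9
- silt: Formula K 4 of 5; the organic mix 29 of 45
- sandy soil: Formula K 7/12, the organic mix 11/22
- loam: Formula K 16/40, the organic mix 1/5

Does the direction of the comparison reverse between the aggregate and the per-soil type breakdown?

Clay: Formula K 17/28 = 60.7%, the organic mix 5/9 = 55.6% → Formula K
Silt: Formula K 4/5 = 80.0%, the organic mix 29/45 = 64.4% → Formula K
Sandy soil: Formula K 7/12 = 58.3%, the organic mix 11/22 = 50.0% → Formula K
Loam: Formula K 16/40 = 40.0%, the organic mix 1/5 = 20.0% → Formula K
Overall: Formula K 44/85 = 51.8%, the organic mix 46/81 = 56.8% → the organic mix
Formula K wins each soil group but the organic mix wins overall — the comparison reverses. Formula K's plots skew toward loam, which has a lower base rate.

Yes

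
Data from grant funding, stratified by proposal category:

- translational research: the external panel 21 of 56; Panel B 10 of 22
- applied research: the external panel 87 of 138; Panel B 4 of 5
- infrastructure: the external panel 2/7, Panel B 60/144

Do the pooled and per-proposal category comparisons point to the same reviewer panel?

No

Translational research: the external panel 21/56 = 37.5%, Panel B 10/22 = 45.5% → Panel B
Applied research: the external panel 87/138 = 63.0%, Panel B 4/5 = 80.0% → Panel B
Infrastructure: the external panel 2/7 = 28.6%, Panel B 60/144 = 41.7% → Panel B
Overall: the external panel 110/201 = 54.7%, Panel B 74/171 = 43.3% → the external panel
Panel B wins each proposal group but the external panel wins overall — the comparison reverses. Panel B's proposals skew toward infrastructure, which has a lower base rate.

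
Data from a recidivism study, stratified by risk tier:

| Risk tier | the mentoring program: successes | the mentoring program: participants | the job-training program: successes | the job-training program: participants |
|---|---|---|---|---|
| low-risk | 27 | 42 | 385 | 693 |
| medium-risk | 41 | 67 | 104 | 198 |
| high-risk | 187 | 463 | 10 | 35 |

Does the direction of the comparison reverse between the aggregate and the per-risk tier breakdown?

Low-risk: the mentoring program 27/42 = 64.3%, the job-training program 385/693 = 55.6% → the mentoring program
Medium-risk: the mentoring program 41/67 = 61.2%, the job-training program 104/198 = 52.5% → the mentoring program
High-risk: the mentoring program 187/463 = 40.4%, the job-training program 10/35 = 28.6% → the mentoring program
Overall: the mentoring program 255/572 = 44.6%, the job-training program 499/926 = 53.9% → the job-training program
The mentoring program wins each risk group but the job-training program wins overall — the comparison reverses. The mentoring program's participants skew toward high-risk, which has a lower base rate.

Yes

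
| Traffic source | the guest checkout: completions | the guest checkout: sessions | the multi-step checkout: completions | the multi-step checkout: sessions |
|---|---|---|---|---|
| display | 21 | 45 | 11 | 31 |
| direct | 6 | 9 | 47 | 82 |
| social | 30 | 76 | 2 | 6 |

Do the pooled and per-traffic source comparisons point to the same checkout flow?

Display: the guest checkout 21/45 = 46.7%, the multi-step checkout 11/31 = 35.5% → the guest checkout
Direct: the guest checkout 6/9 = 66.7%, the multi-step checkout 47/82 = 57.3% → the guest checkout
Social: the guest checkout 30/76 = 39.5%, the multi-step checkout 2/6 = 33.3% → the guest checkout
Overall: the guest checkout 57/130 = 43.8%, the multi-step checkout 60/119 = 50.4% → the multi-step checkout
The guest checkout wins each traffic group but the multi-step checkout wins overall — the comparison reverses. The guest checkout's sessions skew toward social, which has a lower base rate.

No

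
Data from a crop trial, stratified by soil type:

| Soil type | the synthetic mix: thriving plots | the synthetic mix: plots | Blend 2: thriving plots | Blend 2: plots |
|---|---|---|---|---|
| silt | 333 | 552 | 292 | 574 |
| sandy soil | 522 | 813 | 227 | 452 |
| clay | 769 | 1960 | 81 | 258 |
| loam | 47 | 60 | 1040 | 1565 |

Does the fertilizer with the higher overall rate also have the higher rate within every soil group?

No

Silt: the synthetic mix 333/552 = 60.3%, Blend 2 292/574 = 50.9% → the synthetic mix
Sandy soil: the synthetic mix 522/813 = 64.2%, Blend 2 227/452 = 50.2% → the synthetic mix
Clay: the synthetic mix 769/1960 = 39.2%, Blend 2 81/258 = 31.4% → the synthetic mix
Loam: the synthetic mix 47/60 = 78.3%, Blend 2 1040/1565 = 66.5% → the synthetic mix
Overall: the synthetic mix 1671/3385 = 49.4%, Blend 2 1640/2849 = 57.6% → Blend 2
The synthetic mix wins each soil group but Blend 2 wins overall — the comparison reverses. The synthetic mix's plots skew toward clay, which has a lower base rate.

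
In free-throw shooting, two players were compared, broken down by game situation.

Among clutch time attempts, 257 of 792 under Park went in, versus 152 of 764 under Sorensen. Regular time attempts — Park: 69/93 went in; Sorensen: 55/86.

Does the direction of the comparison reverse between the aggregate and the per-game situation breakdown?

No

Clutch time: Park 257/792 = 32.4%, Sorensen 152/764 = 19.9% → Park
Regular time: Park 69/93 = 74.2%, Sorensen 55/86 = 64.0% → Park
Overall: Park 326/885 = 36.8%, Sorensen 207/850 = 24.4% → Park
Park wins overall and in every game group — no reversal.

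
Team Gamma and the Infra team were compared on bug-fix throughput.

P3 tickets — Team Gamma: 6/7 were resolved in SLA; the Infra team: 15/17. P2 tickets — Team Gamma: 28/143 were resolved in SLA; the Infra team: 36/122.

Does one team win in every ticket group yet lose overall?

No

P3: Team Gamma 6/7 = 85.7%, the Infra team 15/17 = 88.2% → the Infra team
P2: Team Gamma 28/143 = 19.6%, the Infra team 36/122 = 29.5% → the Infra team
Overall: Team Gamma 34/150 = 22.7%, the Infra team 51/139 = 36.7% → the Infra team
The Infra team wins overall and in every ticket group — no reversal.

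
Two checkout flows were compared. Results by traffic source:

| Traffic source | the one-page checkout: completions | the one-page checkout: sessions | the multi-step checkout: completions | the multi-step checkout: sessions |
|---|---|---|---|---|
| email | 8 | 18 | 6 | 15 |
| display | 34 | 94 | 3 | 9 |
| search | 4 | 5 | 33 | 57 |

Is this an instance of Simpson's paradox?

Yes

Email: the one-page checkout 8/18 = 44.4%, the multi-step checkout 6/15 = 40.0% → the one-page checkout
Display: the one-page checkout 34/94 = 36.2%, the multi-step checkout 3/9 = 33.3% → the one-page checkout
Search: the one-page checkout 4/5 = 80.0%, the multi-step checkout 33/57 = 57.9% → the one-page checkout
Overall: the one-page checkout 46/117 = 39.3%, the multi-step checkout 42/81 = 51.9% → the multi-step checkout
The one-page checkout wins each traffic group but the multi-step checkout wins overall — the comparison reverses. The one-page checkout's sessions skew toward display, which has a lower base rate.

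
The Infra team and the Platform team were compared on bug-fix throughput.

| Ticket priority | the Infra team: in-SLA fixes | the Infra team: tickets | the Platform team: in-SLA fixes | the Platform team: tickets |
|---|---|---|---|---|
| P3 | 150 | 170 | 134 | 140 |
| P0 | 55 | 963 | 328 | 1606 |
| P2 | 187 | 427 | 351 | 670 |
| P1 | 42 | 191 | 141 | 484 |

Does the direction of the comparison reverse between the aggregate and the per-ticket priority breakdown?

P3: the Infra team 150/170 = 88.2%, the Platform team 134/140 = 95.7% → the Platform team
P0: the Infra team 55/963 = 5.7%, the Platform team 328/1606 = 20.4% → the Platform team
P2: the Infra team 187/427 = 43.8%, the Platform team 351/670 = 52.4% → the Platform team
P1: the Infra team 42/191 = 22.0%, the Platform team 141/484 = 29.1% → the Platform team
Overall: the Infra team 434/1751 = 24.8%, the Platform team 954/2900 = 32.9% → the Platform team
The Platform team wins overall and in every ticket group — no reversal.

No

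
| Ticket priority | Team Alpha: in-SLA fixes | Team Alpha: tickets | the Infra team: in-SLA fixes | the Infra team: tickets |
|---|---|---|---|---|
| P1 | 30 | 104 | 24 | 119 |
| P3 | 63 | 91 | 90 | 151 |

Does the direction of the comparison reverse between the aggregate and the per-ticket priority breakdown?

No

P1: Team Alpha 30/104 = 28.8%, the Infra team 24/119 = 20.2% → Team Alpha
P3: Team Alpha 63/91 = 69.2%, the Infra team 90/151 = 59.6% → Team Alpha
Overall: Team Alpha 93/195 = 47.7%, the Infra team 114/270 = 42.2% → Team Alpha
Team Alpha wins overall and in every ticket group — no reversal.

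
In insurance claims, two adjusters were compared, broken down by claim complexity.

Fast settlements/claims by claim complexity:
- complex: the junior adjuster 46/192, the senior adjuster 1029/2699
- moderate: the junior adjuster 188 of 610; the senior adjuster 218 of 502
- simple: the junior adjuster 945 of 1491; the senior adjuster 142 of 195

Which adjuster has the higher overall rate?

the junior adjuster

Complex: the junior adjuster 46/192 = 24.0%, the senior adjuster 1029/2699 = 38.1% → the senior adjuster
Moderate: the junior adjuster 188/610 = 30.8%, the senior adjuster 218/502 = 43.4% → the senior adjuster
Simple: the junior adjuster 945/1491 = 63.4%, the senior adjuster 142/195 = 72.8% → the senior adjuster
Overall: the junior adjuster 1179/2293 = 51.4%, the senior adjuster 1389/3396 = 40.9% → the junior adjuster
(The senior adjuster wins every claim group but the junior adjuster wins overall — the senior adjuster's claims skew toward the low-rate complex group.)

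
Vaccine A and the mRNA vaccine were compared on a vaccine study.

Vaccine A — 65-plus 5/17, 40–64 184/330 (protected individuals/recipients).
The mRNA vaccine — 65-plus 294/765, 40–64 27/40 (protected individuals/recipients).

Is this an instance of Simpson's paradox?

Yes

65-plus: Vaccine A 5/17 = 29.4%, the mRNA vaccine 294/765 = 38.4% → the mRNA vaccine
40–64: Vaccine A 184/330 = 55.8%, the mRNA vaccine 27/40 = 67.5% → the mRNA vaccine
Overall: Vaccine A 189/347 = 54.5%, the mRNA vaccine 321/805 = 39.9% → Vaccine A
The mRNA vaccine wins each age group but Vaccine A wins overall — the comparison reverses. The mRNA vaccine's recipients skew toward 65-plus, which has a lower base rate.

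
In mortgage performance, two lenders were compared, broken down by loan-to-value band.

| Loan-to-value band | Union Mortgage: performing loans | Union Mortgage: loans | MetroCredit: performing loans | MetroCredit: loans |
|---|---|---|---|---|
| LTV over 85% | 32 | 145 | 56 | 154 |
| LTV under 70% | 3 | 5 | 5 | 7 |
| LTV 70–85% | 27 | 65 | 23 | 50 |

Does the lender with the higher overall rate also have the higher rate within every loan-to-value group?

Yes

LTV over 85%: Union Mortgage 32/145 = 22.1%, MetroCredit 56/154 = 36.4% → MetroCredit
LTV under 70%: Union Mortgage 3/5 = 60.0%, MetroCredit 5/7 = 71.4% → MetroCredit
LTV 70–85%: Union Mortgage 27/65 = 41.5%, MetroCredit 23/50 = 46.0% → MetroCredit
Overall: Union Mortgage 62/215 = 28.8%, MetroCredit 84/211 = 39.8% → MetroCredit
MetroCredit wins overall and in every loan-to-value group — no reversal.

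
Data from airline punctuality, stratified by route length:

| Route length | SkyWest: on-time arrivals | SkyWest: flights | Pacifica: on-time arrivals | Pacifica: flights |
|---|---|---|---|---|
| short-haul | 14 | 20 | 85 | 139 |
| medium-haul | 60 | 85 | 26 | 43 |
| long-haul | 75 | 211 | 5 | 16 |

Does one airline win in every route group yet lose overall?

Short-haul: SkyWest 14/20 = 70.0%, Pacifica 85/139 = 61.2% → SkyWest
Medium-haul: SkyWest 60/85 = 70.6%, Pacifica 26/43 = 60.5% → SkyWest
Long-haul: SkyWest 75/211 = 35.5%, Pacifica 5/16 = 31.2% → SkyWest
Overall: SkyWest 149/316 = 47.2%, Pacifica 116/198 = 58.6% → Pacifica
SkyWest wins each route group but Pacifica wins overall — the comparison reverses. SkyWest's flights skew toward long-haul, which has a lower base rate.

Yes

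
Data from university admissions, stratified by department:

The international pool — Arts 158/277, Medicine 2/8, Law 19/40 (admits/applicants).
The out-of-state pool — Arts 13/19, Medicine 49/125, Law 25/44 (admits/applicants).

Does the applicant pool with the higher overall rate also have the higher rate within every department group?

Arts: the international pool 158/277 = 57.0%, the out-of-state pool 13/19 = 68.4% → the out-of-state pool
Medicine: the international pool 2/8 = 25.0%, the out-of-state pool 49/125 = 39.2% → the out-of-state pool
Law: the international pool 19/40 = 47.5%, the out-of-state pool 25/44 = 56.8% → the out-of-state pool
Overall: the international pool 179/325 = 55.1%, the out-of-state pool 87/188 = 46.3% → the international pool
The out-of-state pool wins each department group but the international pool wins overall — the comparison reverses. The out-of-state pool's applicants skew toward Medicine, which has a lower base rate.

No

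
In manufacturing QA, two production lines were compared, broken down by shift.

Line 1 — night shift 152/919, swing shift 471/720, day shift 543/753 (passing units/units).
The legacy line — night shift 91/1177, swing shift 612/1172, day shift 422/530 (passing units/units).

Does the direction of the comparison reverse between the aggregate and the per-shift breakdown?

No

Night shift: Line 1 152/919 = 16.5%, the legacy line 91/1177 = 7.7% → Line 1
Swing shift: Line 1 471/720 = 65.4%, the legacy line 612/1172 = 52.2% → Line 1
Day shift: Line 1 543/753 = 72.1%, the legacy line 422/530 = 79.6% → the legacy line
Overall: Line 1 1166/2392 = 48.7%, the legacy line 1125/2879 = 39.1% → Line 1
Neither sweeps: Line 1 wins 2 of 3 groups, the legacy line wins 1. Line 1 wins overall but not every group — no Simpson reversal.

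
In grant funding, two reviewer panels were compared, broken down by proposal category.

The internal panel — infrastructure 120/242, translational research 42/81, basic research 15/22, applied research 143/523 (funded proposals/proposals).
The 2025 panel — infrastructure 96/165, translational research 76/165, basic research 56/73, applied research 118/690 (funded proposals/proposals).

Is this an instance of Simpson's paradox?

Infrastructure: the internal panel 120/242 = 49.6%, the 2025 panel 96/165 = 58.2% → the 2025 panel
Translational research: the internal panel 42/81 = 51.9%, the 2025 panel 76/165 = 46.1% → the internal panel
Basic research: the internal panel 15/22 = 68.2%, the 2025 panel 56/73 = 76.7% → the 2025 panel
Applied research: the internal panel 143/523 = 27.3%, the 2025 panel 118/690 = 17.1% → the internal panel
Overall: the internal panel 320/868 = 36.9%, the 2025 panel 346/1093 = 31.7% → the internal panel
Neither sweeps: the internal panel wins 2 of 4 groups, the 2025 panel wins 2. The internal panel wins overall but not every group — no Simpson reversal.

No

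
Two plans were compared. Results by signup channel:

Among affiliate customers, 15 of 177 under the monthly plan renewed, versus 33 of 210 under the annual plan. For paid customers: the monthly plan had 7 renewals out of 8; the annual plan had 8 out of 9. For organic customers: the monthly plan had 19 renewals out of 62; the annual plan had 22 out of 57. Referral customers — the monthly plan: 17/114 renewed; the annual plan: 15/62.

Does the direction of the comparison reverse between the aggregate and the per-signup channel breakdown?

Affiliate: the monthly plan 15/177 = 8.5%, the annual plan 33/210 = 15.7% → the annual plan
Paid: the monthly plan 7/8 = 87.5%, the annual plan 8/9 = 88.9% → the annual plan
Organic: the monthly plan 19/62 = 30.6%, the annual plan 22/57 = 38.6% → the annual plan
Referral: the monthly plan 17/114 = 14.9%, the annual plan 15/62 = 24.2% → the annual plan
Overall: the monthly plan 58/361 = 16.1%, the annual plan 78/338 = 23.1% → the annual plan
The annual plan wins overall and in every signup group — no reversal.

No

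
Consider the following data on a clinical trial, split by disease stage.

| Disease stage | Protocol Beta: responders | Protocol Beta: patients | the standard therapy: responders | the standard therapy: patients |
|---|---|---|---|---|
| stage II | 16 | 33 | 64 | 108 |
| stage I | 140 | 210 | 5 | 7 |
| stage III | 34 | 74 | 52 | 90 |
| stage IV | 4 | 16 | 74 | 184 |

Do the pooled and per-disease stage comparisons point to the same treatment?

Stage II: Protocol Beta 16/33 = 48.5%, the standard therapy 64/108 = 59.3% → the standard therapy
Stage I: Protocol Beta 140/210 = 66.7%, the standard therapy 5/7 = 71.4% → the standard therapy
Stage III: Protocol Beta 34/74 = 45.9%, the standard therapy 52/90 = 57.8% → the standard therapy
Stage IV: Protocol Beta 4/16 = 25.0%, the standard therapy 74/184 = 40.2% → the standard therapy
Overall: Protocol Beta 194/333 = 58.3%, the standard therapy 195/389 = 50.1% → Protocol Beta
The standard therapy wins each disease group but Protocol Beta wins overall — the comparison reverses. The standard therapy's patients skew toward stage IV, which has a lower base rate.

No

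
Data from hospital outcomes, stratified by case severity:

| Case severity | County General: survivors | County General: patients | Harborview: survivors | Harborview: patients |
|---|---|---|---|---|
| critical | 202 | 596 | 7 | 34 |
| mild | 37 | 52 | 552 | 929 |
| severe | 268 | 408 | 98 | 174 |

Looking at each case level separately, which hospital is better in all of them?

County General

Critical: County General 202/596 = 33.9%, Harborview 7/34 = 20.6% → County General
Mild: County General 37/52 = 71.2%, Harborview 552/929 = 59.4% → County General
Severe: County General 268/408 = 65.7%, Harborview 98/174 = 56.3% → County General
County General has the higher rate in all 3 groups.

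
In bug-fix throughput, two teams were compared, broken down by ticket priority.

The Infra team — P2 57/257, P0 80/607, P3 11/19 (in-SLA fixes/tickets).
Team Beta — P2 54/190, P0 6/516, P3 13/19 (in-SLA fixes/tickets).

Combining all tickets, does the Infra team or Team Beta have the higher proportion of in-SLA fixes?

the Infra team

P2: the Infra team 57/257 = 22.2%, Team Beta 54/190 = 28.4% → Team Beta
P0: the Infra team 80/607 = 13.2%, Team Beta 6/516 = 1.2% → the Infra team
P3: the Infra team 11/19 = 57.9%, Team Beta 13/19 = 68.4% → Team Beta
Overall: the Infra team 148/883 = 16.8%, Team Beta 73/725 = 10.1% → the Infra team
(Neither sweeps every ticket group, but the Infra team has the higher pooled rate.)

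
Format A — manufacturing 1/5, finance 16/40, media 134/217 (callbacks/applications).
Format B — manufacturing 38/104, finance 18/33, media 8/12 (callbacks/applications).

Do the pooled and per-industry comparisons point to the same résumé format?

No

Manufacturing: Format A 1/5 = 20.0%, Format B 38/104 = 36.5% → Format B
Finance: Format A 16/40 = 40.0%, Format B 18/33 = 54.5% → Format B
Media: Format A 134/217 = 61.8%, Format B 8/12 = 66.7% → Format B
Overall: Format A 151/262 = 57.6%, Format B 64/149 = 43.0% → Format A
Format B wins each industry group but Format A wins overall — the comparison reverses. Format B's applications skew toward manufacturing, which has a lower base rate.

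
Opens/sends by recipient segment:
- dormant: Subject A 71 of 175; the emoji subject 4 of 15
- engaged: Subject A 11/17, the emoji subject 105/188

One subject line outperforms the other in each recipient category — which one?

Subject A

Dormant: Subject A 71/175 = 40.6%, the emoji subject 4/15 = 26.7% → Subject A
Engaged: Subject A 11/17 = 64.7%, the emoji subject 105/188 = 55.9% → Subject A
Subject A has the higher rate in both groups.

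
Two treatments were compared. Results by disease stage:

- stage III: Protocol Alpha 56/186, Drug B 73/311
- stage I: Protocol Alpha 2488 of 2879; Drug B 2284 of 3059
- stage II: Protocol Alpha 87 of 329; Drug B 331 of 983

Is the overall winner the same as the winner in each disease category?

Stage III: Protocol Alpha 56/186 = 30.1%, Drug B 73/311 = 23.5% → Protocol Alpha
Stage I: Protocol Alpha 2488/2879 = 86.4%, Drug B 2284/3059 = 74.7% → Protocol Alpha
Stage II: Protocol Alpha 87/329 = 26.4%, Drug B 331/983 = 33.7% → Drug B
Overall: Protocol Alpha 2631/3394 = 77.5%, Drug B 2688/4353 = 61.8% → Protocol Alpha
Neither sweeps: Protocol Alpha wins 2 of 3 groups, Drug B wins 1. Protocol Alpha wins overall but not every group — no Simpson reversal.

No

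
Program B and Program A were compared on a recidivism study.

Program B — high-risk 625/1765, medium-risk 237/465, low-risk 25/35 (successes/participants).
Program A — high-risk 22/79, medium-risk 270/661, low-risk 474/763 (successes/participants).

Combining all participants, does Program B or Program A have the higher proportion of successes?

High-risk: Program B 625/1765 = 35.4%, Program A 22/79 = 27.8% → Program B
Medium-risk: Program B 237/465 = 51.0%, Program A 270/661 = 40.8% → Program B
Low-risk: Program B 25/35 = 71.4%, Program A 474/763 = 62.1% → Program B
Overall: Program B 887/2265 = 39.2%, Program A 766/1503 = 51.0% → Program A
(Program B wins every risk group but Program A wins overall — Program B's participants skew toward the low-rate high-risk group.)

Program A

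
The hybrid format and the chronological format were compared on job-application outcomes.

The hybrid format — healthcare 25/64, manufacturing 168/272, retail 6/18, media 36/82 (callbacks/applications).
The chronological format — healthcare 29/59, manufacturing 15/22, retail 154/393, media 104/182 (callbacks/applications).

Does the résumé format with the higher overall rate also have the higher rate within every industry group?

Healthcare: the hybrid format 25/64 = 39.1%, the chronological format 29/59 = 49.2% → the chronological format
Manufacturing: the hybrid format 168/272 = 61.8%, the chronological format 15/22 = 68.2% → the chronological format
Retail: the hybrid format 6/18 = 33.3%, the chronological format 154/393 = 39.2% → the chronological format
Media: the hybrid format 36/82 = 43.9%, the chronological format 104/182 = 57.1% → the chronological format
Overall: the hybrid format 235/436 = 53.9%, the chronological format 302/656 = 46.0% → the hybrid format
The chronological format wins each industry group but the hybrid format wins overall — the comparison reverses. The chronological format's applications skew toward retail, which has a lower base rate.

No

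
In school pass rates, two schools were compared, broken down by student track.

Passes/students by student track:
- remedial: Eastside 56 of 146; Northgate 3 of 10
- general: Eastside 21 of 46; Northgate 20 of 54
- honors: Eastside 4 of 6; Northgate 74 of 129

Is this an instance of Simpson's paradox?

Remedial: Eastside 56/146 = 38.4%, Northgate 3/10 = 30.0% → Eastside
General: Eastside 21/46 = 45.7%, Northgate 20/54 = 37.0% → Eastside
Honors: Eastside 4/6 = 66.7%, Northgate 74/129 = 57.4% → Eastside
Overall: Eastside 81/198 = 40.9%, Northgate 97/193 = 50.3% → Northgate
Eastside wins each student group but Northgate wins overall — the comparison reverses. Eastside's students skew toward remedial, which has a lower base rate.

Yes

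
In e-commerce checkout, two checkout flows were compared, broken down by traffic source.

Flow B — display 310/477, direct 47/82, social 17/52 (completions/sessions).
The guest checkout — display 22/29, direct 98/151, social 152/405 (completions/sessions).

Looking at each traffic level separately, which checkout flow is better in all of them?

Display: Flow B 310/477 = 65.0%, the guest checkout 22/29 = 75.9% → the guest checkout
Direct: Flow B 47/82 = 57.3%, the guest checkout 98/151 = 64.9% → the guest checkout
Social: Flow B 17/52 = 32.7%, the guest checkout 152/405 = 37.5% → the guest checkout
The guest checkout has the higher rate in all 3 groups.

the guest checkout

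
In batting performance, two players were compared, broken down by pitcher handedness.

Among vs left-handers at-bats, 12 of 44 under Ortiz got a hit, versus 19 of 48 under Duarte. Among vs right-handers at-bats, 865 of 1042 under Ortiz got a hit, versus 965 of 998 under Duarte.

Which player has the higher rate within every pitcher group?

Duarte

Vs left-handers: Ortiz 12/44 = 27.3%, Duarte 19/48 = 39.6% → Duarte
Vs right-handers: Ortiz 865/1042 = 83.0%, Duarte 965/998 = 96.7% → Duarte
Duarte has the higher rate in both groups.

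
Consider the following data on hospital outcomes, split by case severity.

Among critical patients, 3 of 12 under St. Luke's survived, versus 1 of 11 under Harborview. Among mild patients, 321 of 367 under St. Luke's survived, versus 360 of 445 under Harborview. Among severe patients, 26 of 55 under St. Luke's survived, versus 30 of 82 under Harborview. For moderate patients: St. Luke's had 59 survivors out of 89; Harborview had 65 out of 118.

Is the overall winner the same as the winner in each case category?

Yes

Critical: St. Luke's 3/12 = 25.0%, Harborview 1/11 = 9.1% → St. Luke's
Mild: St. Luke's 321/367 = 87.5%, Harborview 360/445 = 80.9% → St. Luke's
Severe: St. Luke's 26/55 = 47.3%, Harborview 30/82 = 36.6% → St. Luke's
Moderate: St. Luke's 59/89 = 66.3%, Harborview 65/118 = 55.1% → St. Luke's
Overall: St. Luke's 409/523 = 78.2%, Harborview 456/656 = 69.5% → St. Luke's
St. Luke's wins overall and in every case group — no reversal.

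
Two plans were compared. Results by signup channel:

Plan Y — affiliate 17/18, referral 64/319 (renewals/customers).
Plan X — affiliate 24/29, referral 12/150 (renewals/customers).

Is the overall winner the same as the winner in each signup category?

Affiliate: Plan Y 17/18 = 94.4%, Plan X 24/29 = 82.8% → Plan Y
Referral: Plan Y 64/319 = 20.1%, Plan X 12/150 = 8.0% → Plan Y
Overall: Plan Y 81/337 = 24.0%, Plan X 36/179 = 20.1% → Plan Y
Plan Y wins overall and in every signup group — no reversal.

Yes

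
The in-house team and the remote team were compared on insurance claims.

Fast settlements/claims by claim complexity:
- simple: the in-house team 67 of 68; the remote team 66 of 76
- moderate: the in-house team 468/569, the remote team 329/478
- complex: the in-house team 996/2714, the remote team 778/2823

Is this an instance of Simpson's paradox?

No

Simple: the in-house team 67/68 = 98.5%, the remote team 66/76 = 86.8% → the in-house team
Moderate: the in-house team 468/569 = 82.2%, the remote team 329/478 = 68.8% → the in-house team
Complex: the in-house team 996/2714 = 36.7%, the remote team 778/2823 = 27.6% → the in-house team
Overall: the in-house team 1531/3351 = 45.7%, the remote team 1173/3377 = 34.7% → the in-house team
The in-house team wins overall and in every claim group — no reversal.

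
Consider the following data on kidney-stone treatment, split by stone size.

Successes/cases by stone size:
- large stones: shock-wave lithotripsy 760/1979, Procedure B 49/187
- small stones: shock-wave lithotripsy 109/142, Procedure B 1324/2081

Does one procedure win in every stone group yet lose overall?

Yes

Large stones: shock-wave lithotripsy 760/1979 = 38.4%, Procedure B 49/187 = 26.2% → shock-wave lithotripsy
Small stones: shock-wave lithotripsy 109/142 = 76.8%, Procedure B 1324/2081 = 63.6% → shock-wave lithotripsy
Overall: shock-wave lithotripsy 869/2121 = 41.0%, Procedure B 1373/2268 = 60.5% → Procedure B
Shock-wave lithotripsy wins each stone group but Procedure B wins overall — the comparison reverses. Shock-wave lithotripsy's cases skew toward large stones, which has a lower base rate.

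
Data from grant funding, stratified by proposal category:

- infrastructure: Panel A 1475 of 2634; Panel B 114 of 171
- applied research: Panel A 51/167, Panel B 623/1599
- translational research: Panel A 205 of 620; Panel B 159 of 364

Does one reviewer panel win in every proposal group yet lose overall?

Yes

Infrastructure: Panel A 1475/2634 = 56.0%, Panel B 114/171 = 66.7% → Panel B
Applied research: Panel A 51/167 = 30.5%, Panel B 623/1599 = 39.0% → Panel B
Translational research: Panel A 205/620 = 33.1%, Panel B 159/364 = 43.7% → Panel B
Overall: Panel A 1731/3421 = 50.6%, Panel B 896/2134 = 42.0% → Panel A
Panel B wins each proposal group but Panel A wins overall — the comparison reverses. Panel B's proposals skew toward applied research, which has a lower base rate.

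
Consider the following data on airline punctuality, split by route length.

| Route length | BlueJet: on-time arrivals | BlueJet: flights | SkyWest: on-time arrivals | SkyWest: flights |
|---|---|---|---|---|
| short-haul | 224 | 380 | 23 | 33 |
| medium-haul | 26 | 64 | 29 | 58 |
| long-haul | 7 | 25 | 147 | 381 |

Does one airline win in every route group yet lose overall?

Yes

Short-haul: BlueJet 224/380 = 58.9%, SkyWest 23/33 = 69.7% → SkyWest
Medium-haul: BlueJet 26/64 = 40.6%, SkyWest 29/58 = 50.0% → SkyWest
Long-haul: BlueJet 7/25 = 28.0%, SkyWest 147/381 = 38.6% → SkyWest
Overall: BlueJet 257/469 = 54.8%, SkyWest 199/472 = 42.2% → BlueJet
SkyWest wins each route group but BlueJet wins overall — the comparison reverses. SkyWest's flights skew toward long-haul, which has a lower base rate.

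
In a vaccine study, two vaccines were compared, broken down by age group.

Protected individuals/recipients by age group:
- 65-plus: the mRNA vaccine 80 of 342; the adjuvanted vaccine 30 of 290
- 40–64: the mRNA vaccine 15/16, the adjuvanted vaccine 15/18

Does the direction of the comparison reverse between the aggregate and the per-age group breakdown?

65-plus: the mRNA vaccine 80/342 = 23.4%, the adjuvanted vaccine 30/290 = 10.3% → the mRNA vaccine
40–64: the mRNA vaccine 15/16 = 93.8%, the adjuvanted vaccine 15/18 = 83.3% → the mRNA vaccine
Overall: the mRNA vaccine 95/358 = 26.5%, the adjuvanted vaccine 45/308 = 14.6% → the mRNA vaccine
The mRNA vaccine wins overall and in every age group — no reversal.

No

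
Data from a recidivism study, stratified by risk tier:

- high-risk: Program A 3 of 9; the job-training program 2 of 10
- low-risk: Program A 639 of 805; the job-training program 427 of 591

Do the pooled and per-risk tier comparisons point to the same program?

High-risk: Program A 3/9 = 33.3%, the job-training program 2/10 = 20.0% → Program A
Low-risk: Program A 639/805 = 79.4%, the job-training program 427/591 = 72.3% → Program A
Overall: Program A 642/814 = 78.9%, the job-training program 429/601 = 71.4% → Program A
Program A wins overall and in every risk group — no reversal.

Yes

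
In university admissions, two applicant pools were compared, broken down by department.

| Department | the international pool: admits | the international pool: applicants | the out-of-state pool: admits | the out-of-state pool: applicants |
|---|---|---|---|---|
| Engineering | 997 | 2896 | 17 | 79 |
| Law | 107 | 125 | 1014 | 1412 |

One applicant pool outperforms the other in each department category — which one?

Engineering: the international pool 997/2896 = 34.4%, the out-of-state pool 17/79 = 21.5% → the international pool
Law: the international pool 107/125 = 85.6%, the out-of-state pool 1014/1412 = 71.8% → the international pool
The international pool has the higher rate in both groups.

the international pool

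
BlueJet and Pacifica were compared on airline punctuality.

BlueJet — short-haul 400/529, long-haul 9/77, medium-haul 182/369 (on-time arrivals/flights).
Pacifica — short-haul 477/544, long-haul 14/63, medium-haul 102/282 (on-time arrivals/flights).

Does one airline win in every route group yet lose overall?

Short-haul: BlueJet 400/529 = 75.6%, Pacifica 477/544 = 87.7% → Pacifica
Long-haul: BlueJet 9/77 = 11.7%, Pacifica 14/63 = 22.2% → Pacifica
Medium-haul: BlueJet 182/369 = 49.3%, Pacifica 102/282 = 36.2% → BlueJet
Overall: BlueJet 591/975 = 60.6%, Pacifica 593/889 = 66.7% → Pacifica
Neither sweeps: BlueJet wins 1 of 3 groups, Pacifica wins 2. Pacifica wins overall but not every group — no Simpson reversal.

No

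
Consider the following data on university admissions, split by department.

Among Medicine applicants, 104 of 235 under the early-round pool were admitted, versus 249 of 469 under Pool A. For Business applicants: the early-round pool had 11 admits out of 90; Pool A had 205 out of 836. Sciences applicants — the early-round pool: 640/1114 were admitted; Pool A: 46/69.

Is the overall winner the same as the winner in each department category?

No

Medicine: the early-round pool 104/235 = 44.3%, Pool A 249/469 = 53.1% → Pool A
Business: the early-round pool 11/90 = 12.2%, Pool A 205/836 = 24.5% → Pool A
Sciences: the early-round pool 640/1114 = 57.5%, Pool A 46/69 = 66.7% → Pool A
Overall: the early-round pool 755/1439 = 52.5%, Pool A 500/1374 = 36.4% → the early-round pool
Pool A wins each department group but the early-round pool wins overall — the comparison reverses. Pool A's applicants skew toward Business, which has a lower base rate.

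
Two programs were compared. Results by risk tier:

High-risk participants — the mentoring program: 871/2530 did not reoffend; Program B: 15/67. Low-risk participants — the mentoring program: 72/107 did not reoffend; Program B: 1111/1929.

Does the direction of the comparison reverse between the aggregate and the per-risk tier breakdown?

Yes

High-risk: the mentoring program 871/2530 = 34.4%, Program B 15/67 = 22.4% → the mentoring program
Low-risk: the mentoring program 72/107 = 67.3%, Program B 1111/1929 = 57.6% → the mentoring program
Overall: the mentoring program 943/2637 = 35.8%, Program B 1126/1996 = 56.4% → Program B
The mentoring program wins each risk group but Program B wins overall — the comparison reverses. The mentoring program's participants skew toward high-risk, which has a lower base rate.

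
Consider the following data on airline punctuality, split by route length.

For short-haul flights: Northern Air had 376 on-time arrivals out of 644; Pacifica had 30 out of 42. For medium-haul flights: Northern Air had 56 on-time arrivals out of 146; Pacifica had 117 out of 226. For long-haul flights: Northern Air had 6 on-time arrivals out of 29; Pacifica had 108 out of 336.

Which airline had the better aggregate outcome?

Short-haul: Northern Air 376/644 = 58.4%, Pacifica 30/42 = 71.4% → Pacifica
Medium-haul: Northern Air 56/146 = 38.4%, Pacifica 117/226 = 51.8% → Pacifica
Long-haul: Northern Air 6/29 = 20.7%, Pacifica 108/336 = 32.1% → Pacifica
Overall: Northern Air 438/819 = 53.5%, Pacifica 255/604 = 42.2% → Northern Air
(Pacifica wins every route group but Northern Air wins overall — Pacifica's flights skew toward the low-rate long-haul group.)

Northern Air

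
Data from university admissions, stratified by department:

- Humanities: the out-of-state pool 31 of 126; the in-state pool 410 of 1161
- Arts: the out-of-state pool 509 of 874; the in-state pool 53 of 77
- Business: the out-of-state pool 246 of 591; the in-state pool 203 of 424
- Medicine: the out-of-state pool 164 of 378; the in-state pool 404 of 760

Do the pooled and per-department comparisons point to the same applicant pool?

No

Humanities: the out-of-state pool 31/126 = 24.6%, the in-state pool 410/1161 = 35.3% → the in-state pool
Arts: the out-of-state pool 509/874 = 58.2%, the in-state pool 53/77 = 68.8% → the in-state pool
Business: the out-of-state pool 246/591 = 41.6%, the in-state pool 203/424 = 47.9% → the in-state pool
Medicine: the out-of-state pool 164/378 = 43.4%, the in-state pool 404/760 = 53.2% → the in-state pool
Overall: the out-of-state pool 950/1969 = 48.2%, the in-state pool 1070/2422 = 44.2% → the out-of-state pool
The in-state pool wins each department group but the out-of-state pool wins overall — the comparison reverses. The in-state pool's applicants skew toward Humanities, which has a lower base rate.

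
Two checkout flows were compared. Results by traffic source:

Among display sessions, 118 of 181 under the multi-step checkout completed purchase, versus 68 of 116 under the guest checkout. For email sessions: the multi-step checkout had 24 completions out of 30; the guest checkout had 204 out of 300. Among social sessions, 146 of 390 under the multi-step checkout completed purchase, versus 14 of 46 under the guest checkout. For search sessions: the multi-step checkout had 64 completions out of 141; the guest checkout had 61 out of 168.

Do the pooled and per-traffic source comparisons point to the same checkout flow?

No

Display: the multi-step checkout 118/181 = 65.2%, the guest checkout 68/116 = 58.6% → the multi-step checkout
Email: the multi-step checkout 24/30 = 80.0%, the guest checkout 204/300 = 68.0% → the multi-step checkout
Social: the multi-step checkout 146/390 = 37.4%, the guest checkout 14/46 = 30.4% → the multi-step checkout
Search: the multi-step checkout 64/141 = 45.4%, the guest checkout 61/168 = 36.3% → the multi-step checkout
Overall: the multi-step checkout 352/742 = 47.4%, the guest checkout 347/630 = 55.1% → the guest checkout
The multi-step checkout wins each traffic group but the guest checkout wins overall — the comparison reverses. The multi-step checkout's sessions skew toward social, which has a lower base rate.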